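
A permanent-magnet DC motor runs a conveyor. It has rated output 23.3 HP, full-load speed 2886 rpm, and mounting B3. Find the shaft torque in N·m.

P_out = 23.3 × 746 = 17382 W
ω = 2π × 2886/60 = 302.2 rad/s
τ = P_out/ω = 17382/302.2 = 57.5 N·m

57.5 N·m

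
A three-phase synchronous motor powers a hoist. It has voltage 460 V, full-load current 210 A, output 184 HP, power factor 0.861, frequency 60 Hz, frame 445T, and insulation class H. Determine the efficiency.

P_out = 184 × 746 = 137264 W
P_in = √3·V_L·I_L·cosφ = 1.732 × 460 × 210 × 0.861 = 144055 W
η = P_out / P_in = 137264 / 144055 = 0.953 = 95.3%

95.3 %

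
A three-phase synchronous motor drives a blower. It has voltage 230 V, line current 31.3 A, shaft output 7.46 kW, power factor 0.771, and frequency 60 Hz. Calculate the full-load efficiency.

P_out = 7.46 kW = 7460 W
P_in = √3·V_L·I_L·cosφ = 1.732 × 230 × 31.3 × 0.771 = 9613 W
η = P_out / P_in = 7460 / 9613 = 0.776 = 77.6%

77.6 %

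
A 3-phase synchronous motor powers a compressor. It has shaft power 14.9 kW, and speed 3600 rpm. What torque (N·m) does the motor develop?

39.5 N·m

ω = 2π × 3600/60 = 377 rad/s
τ = P/ω = 14900/377 = 39.5 N·m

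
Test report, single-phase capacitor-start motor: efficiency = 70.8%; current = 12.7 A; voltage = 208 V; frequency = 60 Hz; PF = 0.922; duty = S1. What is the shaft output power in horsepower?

P_in = V·I·cosφ = 208 × 12.7 × 0.922 = 2436 W
P_out = η·P_in = 0.708 × 2436 = 1725 W
= 1725/746 = 2.31 HP

2.31 HP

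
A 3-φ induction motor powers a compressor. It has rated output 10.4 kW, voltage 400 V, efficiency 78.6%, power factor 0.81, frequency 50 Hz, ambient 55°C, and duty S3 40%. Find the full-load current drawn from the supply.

P_out = 10.4 kW = 10400 W
P_in = P_out / η = 10400 / 0.786 = 13232 W
I_L = P_in / (√3·V_L·cosφ) = 13232 / (1.732 × 400 × 0.81) = 23.6 A

23.6 A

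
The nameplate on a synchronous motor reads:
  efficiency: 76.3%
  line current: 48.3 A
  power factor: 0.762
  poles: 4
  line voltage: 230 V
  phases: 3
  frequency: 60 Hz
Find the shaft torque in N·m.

P_in = √3·V·I·cosφ = 1.732 × 230 × 48.3 × 0.762 = 14661 W
P_out = η·P_in = 0.763 × 14661 = 11186 W
n = n_s = 120×60/4 = 1800 rpm (synchronous)
ω = 2π×1800/60 = 188.5 rad/s
τ = P_out/ω = 11186/188.5 = 59.3 N·m

59.3 N·m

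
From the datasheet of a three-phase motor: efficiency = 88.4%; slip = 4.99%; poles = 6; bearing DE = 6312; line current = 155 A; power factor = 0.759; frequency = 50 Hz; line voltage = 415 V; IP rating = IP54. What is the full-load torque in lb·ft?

P_in = √3·V·I·cosφ = 1.732 × 415 × 155 × 0.759 = 84561 W
P_out = η·P_in = 0.884 × 84561 = 74752 W
n_s = 120×50/6 = 1000 rpm; n = 1000×(1−0.0499) = 950 rpm
ω = 2π×950/60 = 99.48 rad/s
τ = P_out/ω = 74752/99.48 = 751.4 N·m
In lb·ft: 751.4/1.356 = 554 lb·ft

554 lb·ft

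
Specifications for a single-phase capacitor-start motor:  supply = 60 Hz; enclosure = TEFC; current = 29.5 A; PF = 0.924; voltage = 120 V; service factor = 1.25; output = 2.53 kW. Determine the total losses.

P_in = V·I·cosφ = 120×29.5×0.924 = 3271 W
P_out = 2530 W
Losses = P_in − P_out = 3271 − 2530 = 741 W

741 W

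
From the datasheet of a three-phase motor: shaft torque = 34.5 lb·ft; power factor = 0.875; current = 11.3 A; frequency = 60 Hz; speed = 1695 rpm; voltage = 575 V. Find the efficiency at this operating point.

84.3 %

τ = 34.5 lb·ft × 1.356 = 46.78 N·m
ω = 2π × 1695/60 = 177.5 rad/s; P_out = τω = 46.78 × 177.5 = 8303 W
P_in = √3·V_L·I_L·cosφ = 1.732 × 575 × 11.3 × 0.875 = 9847 W
η = P_out / P_in = 8303 / 9847 = 0.843 = 84.3%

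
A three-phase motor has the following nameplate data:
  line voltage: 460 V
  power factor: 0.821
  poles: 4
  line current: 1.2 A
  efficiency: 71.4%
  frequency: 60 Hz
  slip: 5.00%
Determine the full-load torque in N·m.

3.13 N·m

P_in = √3·V·I·cosφ = 1.732 × 460 × 1.2 × 0.821 = 785 W
P_out = η·P_in = 0.714 × 785 = 560 W
n_s = 120×60/4 = 1800 rpm; n = 1800×(1−0.05) = 1710 rpm
ω = 2π×1710/60 = 179.1 rad/s
τ = P_out/ω = 560/179.1 = 3.13 N·m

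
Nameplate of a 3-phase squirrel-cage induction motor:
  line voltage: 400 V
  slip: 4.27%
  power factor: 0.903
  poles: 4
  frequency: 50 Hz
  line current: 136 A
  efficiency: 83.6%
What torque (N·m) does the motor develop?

473 N·m

P_in = √3·V·I·cosφ = 1.732 × 400 × 136 × 0.903 = 85081 W
P_out = η·P_in = 0.836 × 85081 = 71128 W
n_s = 120×50/4 = 1500 rpm; n = 1500×(1−0.0427) = 1436 rpm
ω = 2π×1436/60 = 150.4 rad/s
τ = P_out/ω = 71128/150.4 = 473 N·m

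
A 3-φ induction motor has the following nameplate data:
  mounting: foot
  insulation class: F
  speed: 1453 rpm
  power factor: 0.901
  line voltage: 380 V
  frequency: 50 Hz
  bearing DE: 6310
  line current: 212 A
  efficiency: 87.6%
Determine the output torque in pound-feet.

534 lb·ft

P_in = √3·V·I·cosφ = 1.732 × 380 × 212 × 0.901 = 125716 W
P_out = η·P_in = 0.876 × 125716 = 110127 W
n = 1453 rpm
ω = 2π×1453/60 = 152.2 rad/s
τ = P_out/ω = 110127/152.2 = 723.6 N·m
In lb·ft: 723.6/1.356 = 534 lb·ft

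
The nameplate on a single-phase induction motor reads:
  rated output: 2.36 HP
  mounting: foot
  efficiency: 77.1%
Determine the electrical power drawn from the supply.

2.28 kW

P_out = 2.36 × 746 = 1761 W
P_in = P_out/η = 1761/0.771 = 2284 W = 2.28 kW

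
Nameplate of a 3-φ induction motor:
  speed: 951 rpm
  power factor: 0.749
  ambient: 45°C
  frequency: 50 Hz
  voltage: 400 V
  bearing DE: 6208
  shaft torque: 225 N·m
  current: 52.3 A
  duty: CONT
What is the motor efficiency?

82.6 %

ω = 2π × 951/60 = 99.59 rad/s; P_out = τω = 225 × 99.59 = 22408 W
P_in = √3·V_L·I_L·cosφ = 1.732 × 400 × 52.3 × 0.749 = 27139 W
η = P_out / P_in = 22408 / 27139 = 0.826 = 82.6%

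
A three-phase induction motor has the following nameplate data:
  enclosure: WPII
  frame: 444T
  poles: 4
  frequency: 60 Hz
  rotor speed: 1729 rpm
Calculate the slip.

n_s = 120f/p = 120×60/4 = 1800 rpm
s = (n_s − n)/n_s = (1800 − 1729)/1800 = 0.0394

3.94 %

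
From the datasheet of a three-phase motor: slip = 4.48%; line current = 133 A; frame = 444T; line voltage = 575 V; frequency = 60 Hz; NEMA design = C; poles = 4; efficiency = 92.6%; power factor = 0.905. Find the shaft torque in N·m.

617 N·m

P_in = √3·V·I·cosφ = 1.732 × 575 × 133 × 0.905 = 119872 W
P_out = η·P_in = 0.926 × 119872 = 111001 W
n_s = 120×60/4 = 1800 rpm; n = 1800×(1−0.0448) = 1719 rpm
ω = 2π×1719/60 = 180 rad/s
τ = P_out/ω = 111001/180 = 617 N·m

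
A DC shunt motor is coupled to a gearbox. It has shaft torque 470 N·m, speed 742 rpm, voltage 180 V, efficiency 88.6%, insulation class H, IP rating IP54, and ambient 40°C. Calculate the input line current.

ω = 2π×742/60 = 77.7 rad/s; P_out = τω = 470 × 77.7 = 36519 W
P_in = P_out / η = 36519 / 0.886 = 41218 W
I = P_in / V = 41218 / 180 = 229 A

229 A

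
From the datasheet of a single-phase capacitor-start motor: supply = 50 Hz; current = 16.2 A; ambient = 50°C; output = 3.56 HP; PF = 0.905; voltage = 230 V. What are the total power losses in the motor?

716 W

P_in = V·I·cosφ = 230×16.2×0.905 = 3372 W
P_out = 3.56×746 = 2656 W
Losses = P_in − P_out = 3372 − 2656 = 716 W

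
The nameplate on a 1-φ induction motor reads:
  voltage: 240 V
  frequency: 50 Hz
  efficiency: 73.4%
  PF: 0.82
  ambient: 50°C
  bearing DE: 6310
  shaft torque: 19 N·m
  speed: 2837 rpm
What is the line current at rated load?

ω = 2π×2837/60 = 297.1 rad/s; P_out = τω = 19 × 297.1 = 5645 W
P_in = P_out / η = 5645 / 0.734 = 7691 W
I = P_in / (V·cosφ) = 7691 / (240 × 0.82) = 39.1 A

39.1 A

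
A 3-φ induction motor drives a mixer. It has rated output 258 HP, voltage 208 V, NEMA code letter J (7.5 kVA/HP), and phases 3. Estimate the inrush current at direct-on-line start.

S_LR = 7.5 × 258 = 1935 kVA
I_LR = S_LR/(√3·V_L) = 1935000/(1.732×208) = 5370 A

5370 A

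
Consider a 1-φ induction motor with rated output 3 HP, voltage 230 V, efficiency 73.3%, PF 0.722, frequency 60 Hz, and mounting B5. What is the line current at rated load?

18.4 A

P_out = 3 × 746 = 2238 W
P_in = P_out / η = 2238 / 0.733 = 3053 W
I = P_in / (V·cosφ) = 3053 / (230 × 0.722) = 18.4 A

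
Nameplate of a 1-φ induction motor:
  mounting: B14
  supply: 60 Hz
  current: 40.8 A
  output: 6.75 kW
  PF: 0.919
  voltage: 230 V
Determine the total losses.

P_in = V·I·cosφ = 230×40.8×0.919 = 8624 W
P_out = 6750 W
Losses = P_in − P_out = 8624 − 6750 = 1874 W

1870 W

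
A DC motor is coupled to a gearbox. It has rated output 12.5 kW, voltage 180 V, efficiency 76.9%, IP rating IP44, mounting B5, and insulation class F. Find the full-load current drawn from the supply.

P_out = 12.5 kW = 12500 W
P_in = P_out / η = 12500 / 0.769 = 16255 W
I = P_in / V = 16255 / 180 = 90.3 A

90.3 A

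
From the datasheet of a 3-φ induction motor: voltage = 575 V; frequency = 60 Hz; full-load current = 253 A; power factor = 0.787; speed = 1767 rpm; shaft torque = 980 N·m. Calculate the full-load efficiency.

91.4 %

ω = 2π × 1767/60 = 185 rad/s; P_out = τω = 980 × 185 = 181300 W
P_in = √3·V_L·I_L·cosφ = 1.732 × 575 × 253 × 0.787 = 198295 W
η = P_out / P_in = 181300 / 198295 = 0.914 = 91.4%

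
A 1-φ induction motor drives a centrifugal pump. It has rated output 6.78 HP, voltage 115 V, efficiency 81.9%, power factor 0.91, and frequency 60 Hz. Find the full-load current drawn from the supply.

P_out = 6.78 × 746 = 5058 W
P_in = P_out / η = 5058 / 0.819 = 6176 W
I = P_in / (V·cosφ) = 6176 / (115 × 0.91) = 59 A

59 A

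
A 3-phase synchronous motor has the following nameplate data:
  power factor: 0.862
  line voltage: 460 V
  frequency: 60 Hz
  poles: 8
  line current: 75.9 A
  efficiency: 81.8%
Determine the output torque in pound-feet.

334 lb·ft

P_in = √3·V·I·cosφ = 1.732 × 460 × 75.9 × 0.862 = 52126 W
P_out = η·P_in = 0.818 × 52126 = 42639 W
n = n_s = 120×60/8 = 900 rpm (synchronous)
ω = 2π×900/60 = 94.25 rad/s
τ = P_out/ω = 42639/94.25 = 452.4 N·m
In lb·ft: 452.4/1.356 = 334 lb·ft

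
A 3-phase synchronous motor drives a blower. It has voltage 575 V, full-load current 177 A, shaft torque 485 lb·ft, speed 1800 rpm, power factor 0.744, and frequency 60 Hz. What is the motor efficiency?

τ = 485 lb·ft × 1.356 = 657.7 N·m
ω = 2π × 1800/60 = 188.5 rad/s; P_out = τω = 657.7 × 188.5 = 123976 W
P_in = √3·V_L·I_L·cosφ = 1.732 × 575 × 177 × 0.744 = 131148 W
η = P_out / P_in = 123976 / 131148 = 0.945 = 94.5%

94.5 %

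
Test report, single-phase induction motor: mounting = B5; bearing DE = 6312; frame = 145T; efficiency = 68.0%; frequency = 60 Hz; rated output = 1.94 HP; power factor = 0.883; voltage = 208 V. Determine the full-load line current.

11.6 A

P_out = 1.94 × 746 = 1447 W
P_in = P_out / η = 1447 / 0.680 = 2128 W
I = P_in / (V·cosφ) = 2128 / (208 × 0.883) = 11.6 A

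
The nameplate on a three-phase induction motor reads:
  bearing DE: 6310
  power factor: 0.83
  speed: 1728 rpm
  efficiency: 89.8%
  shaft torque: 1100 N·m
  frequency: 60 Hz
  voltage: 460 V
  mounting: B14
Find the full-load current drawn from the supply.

ω = 2π×1728/60 = 181 rad/s; P_out = τω = 1100 × 181 = 199100 W
P_in = P_out / η = 199100 / 0.898 = 221715 W
I_L = P_in / (√3·V_L·cosφ) = 221715 / (1.732 × 460 × 0.83) = 335 A

335 A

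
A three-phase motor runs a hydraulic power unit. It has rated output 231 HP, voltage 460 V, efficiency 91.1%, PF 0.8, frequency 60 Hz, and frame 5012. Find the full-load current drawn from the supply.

P_out = 231 × 746 = 172326 W
P_in = P_out / η = 172326 / 0.911 = 189161 W
I_L = P_in / (√3·V_L·cosφ) = 189161 / (1.732 × 460 × 0.8) = 297 A

297 A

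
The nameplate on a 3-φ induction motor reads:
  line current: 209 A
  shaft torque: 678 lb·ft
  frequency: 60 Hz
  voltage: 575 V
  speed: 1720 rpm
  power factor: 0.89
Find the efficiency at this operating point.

89.4 %

τ = 678 lb·ft × 1.356 = 919.4 N·m
ω = 2π × 1720/60 = 180.1 rad/s; P_out = τω = 919.4 × 180.1 = 165584 W
P_in = √3·V_L·I_L·cosφ = 1.732 × 575 × 209 × 0.89 = 185247 W
η = P_out / P_in = 165584 / 185247 = 0.894 = 89.4%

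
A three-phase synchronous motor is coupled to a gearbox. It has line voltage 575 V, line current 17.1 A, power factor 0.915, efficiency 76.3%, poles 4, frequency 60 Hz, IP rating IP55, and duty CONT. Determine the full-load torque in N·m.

P_in = √3·V·I·cosφ = 1.732 × 575 × 17.1 × 0.915 = 15582 W
P_out = η·P_in = 0.763 × 15582 = 11889 W
n = n_s = 120×60/4 = 1800 rpm (synchronous)
ω = 2π×1800/60 = 188.5 rad/s
τ = P_out/ω = 11889/188.5 = 63.1 N·m

63.1 N·m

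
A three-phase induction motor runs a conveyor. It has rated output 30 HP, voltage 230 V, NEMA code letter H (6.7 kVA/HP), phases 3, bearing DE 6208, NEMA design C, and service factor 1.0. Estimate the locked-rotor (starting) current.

S_LR = 6.7 × 30 = 201 kVA
I_LR = S_LR/(√3·V_L) = 201000/(1.732×230) = 505 A

505 A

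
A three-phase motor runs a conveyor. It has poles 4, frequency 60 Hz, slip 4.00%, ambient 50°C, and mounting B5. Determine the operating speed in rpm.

1728 rpm

n_s = 120f/p = 120×60/4 = 1800 rpm
n = n_s(1 − s) = 1800 × (1 − 0.04) = 1728 rpm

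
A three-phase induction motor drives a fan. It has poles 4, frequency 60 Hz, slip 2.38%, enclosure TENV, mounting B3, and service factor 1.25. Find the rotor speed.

n_s = 120f/p = 120×60/4 = 1800 rpm
n = n_s(1 − s) = 1800 × (1 − 0.0238) = 1757 rpm

1757 rpm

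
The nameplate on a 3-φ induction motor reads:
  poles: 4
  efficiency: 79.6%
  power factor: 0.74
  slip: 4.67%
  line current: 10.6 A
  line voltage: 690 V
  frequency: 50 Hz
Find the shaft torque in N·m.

P_in = √3·V·I·cosφ = 1.732 × 690 × 10.6 × 0.74 = 9374 W
P_out = η·P_in = 0.796 × 9374 = 7462 W
n_s = 120×50/4 = 1500 rpm; n = 1500×(1−0.0467) = 1430 rpm
ω = 2π×1430/60 = 149.7 rad/s
τ = P_out/ω = 7462/149.7 = 49.8 N·m

49.8 N·m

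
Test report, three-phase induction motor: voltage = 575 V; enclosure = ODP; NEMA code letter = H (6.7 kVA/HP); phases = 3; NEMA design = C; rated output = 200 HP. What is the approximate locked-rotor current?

S_LR = 6.7 × 200 = 1340 kVA
I_LR = S_LR/(√3·V_L) = 1340000/(1.732×575) = 1350 A

1350 A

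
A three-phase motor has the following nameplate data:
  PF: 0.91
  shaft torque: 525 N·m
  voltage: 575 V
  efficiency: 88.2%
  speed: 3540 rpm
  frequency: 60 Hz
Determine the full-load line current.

243 A

ω = 2π×3540/60 = 370.7 rad/s; P_out = τω = 525 × 370.7 = 194618 W
P_in = P_out / η = 194618 / 0.882 = 220655 W
I_L = P_in / (√3·V_L·cosφ) = 220655 / (1.732 × 575 × 0.91) = 243 A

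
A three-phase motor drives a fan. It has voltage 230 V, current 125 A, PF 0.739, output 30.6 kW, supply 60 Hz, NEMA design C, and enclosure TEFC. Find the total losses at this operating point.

6200 W

P_in = √3·V·I·cosφ = 1.732×230×125×0.739 = 36799 W
P_out = 30600 W
Losses = P_in − P_out = 36799 − 30600 = 6199 W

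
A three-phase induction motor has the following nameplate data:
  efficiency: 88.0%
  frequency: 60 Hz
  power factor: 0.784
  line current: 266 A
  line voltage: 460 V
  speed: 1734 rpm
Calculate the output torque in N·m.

805 N·m

P_in = √3·V·I·cosφ = 1.732 × 460 × 266 × 0.784 = 166151 W
P_out = η·P_in = 0.88 × 166151 = 146213 W
n = 1734 rpm
ω = 2π×1734/60 = 181.6 rad/s
τ = P_out/ω = 146213/181.6 = 805 N·m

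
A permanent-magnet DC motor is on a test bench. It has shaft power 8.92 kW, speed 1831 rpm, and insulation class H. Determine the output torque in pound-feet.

ω = 2π × 1831/60 = 191.7 rad/s
τ = P/ω = 8920/191.7 = 46.53 N·m
In lb·ft: 46.53/1.356 = 34.3 lb·ft

34.3 lb·ft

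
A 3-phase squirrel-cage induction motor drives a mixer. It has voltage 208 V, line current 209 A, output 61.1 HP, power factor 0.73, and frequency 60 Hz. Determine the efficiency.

P_out = 61.1 × 746 = 45581 W
P_in = √3·V_L·I_L·cosφ = 1.732 × 208 × 209 × 0.73 = 54964 W
η = P_out / P_in = 45581 / 54964 = 0.829 = 82.9%

82.9 %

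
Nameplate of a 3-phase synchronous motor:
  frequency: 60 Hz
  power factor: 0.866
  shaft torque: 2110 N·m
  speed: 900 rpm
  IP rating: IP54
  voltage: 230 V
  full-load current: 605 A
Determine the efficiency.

ω = 2π × 900/60 = 94.25 rad/s; P_out = τω = 2110 × 94.25 = 198868 W
P_in = √3·V_L·I_L·cosφ = 1.732 × 230 × 605 × 0.866 = 208713 W
η = P_out / P_in = 198868 / 208713 = 0.953 = 95.3%

95.3 %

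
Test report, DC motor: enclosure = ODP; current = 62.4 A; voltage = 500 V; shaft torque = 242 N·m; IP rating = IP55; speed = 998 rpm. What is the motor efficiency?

ω = 2π × 998/60 = 104.5 rad/s; P_out = τω = 242 × 104.5 = 25289 W
P_in = V·I = 500 × 62.4 = 31200 W
η = P_out / P_in = 25289 / 31200 = 0.811 = 81.1%

81.1 %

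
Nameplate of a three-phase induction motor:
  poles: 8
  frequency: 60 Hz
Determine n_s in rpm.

n_s = 120f/p = 120×60/8 = 900 rpm

900 rpm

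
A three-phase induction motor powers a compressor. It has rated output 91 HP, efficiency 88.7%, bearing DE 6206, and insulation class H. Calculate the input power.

76.5 kW

P_out = 91 × 746 = 67886 W
P_in = P_out/η = 67886/0.887 = 76534 W = 76.5 kW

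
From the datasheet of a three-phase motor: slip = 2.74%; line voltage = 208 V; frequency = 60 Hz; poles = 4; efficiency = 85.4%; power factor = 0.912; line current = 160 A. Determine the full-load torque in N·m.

P_in = √3·V·I·cosφ = 1.732 × 208 × 160 × 0.912 = 52569 W
P_out = η·P_in = 0.854 × 52569 = 44894 W
n_s = 120×60/4 = 1800 rpm; n = 1800×(1−0.0274) = 1751 rpm
ω = 2π×1751/60 = 183.4 rad/s
τ = P_out/ω = 44894/183.4 = 245 N·m

245 N·m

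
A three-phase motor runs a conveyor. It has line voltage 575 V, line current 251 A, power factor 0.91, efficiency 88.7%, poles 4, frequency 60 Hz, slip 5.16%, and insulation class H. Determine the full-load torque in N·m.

P_in = √3·V·I·cosφ = 1.732 × 575 × 251 × 0.91 = 227474 W
P_out = η·P_in = 0.887 × 227474 = 201769 W
n_s = 120×60/4 = 1800 rpm; n = 1800×(1−0.0516) = 1707 rpm
ω = 2π×1707/60 = 178.8 rad/s
τ = P_out/ω = 201769/178.8 = 1130 N·m

1130 N·m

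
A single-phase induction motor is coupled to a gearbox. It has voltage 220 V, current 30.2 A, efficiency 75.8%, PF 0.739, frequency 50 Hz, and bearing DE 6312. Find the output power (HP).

P_in = V·I·cosφ = 220 × 30.2 × 0.739 = 4910 W
P_out = η·P_in = 0.758 × 4910 = 3722 W
= 3722/746 = 4.99 HP

4.99 HP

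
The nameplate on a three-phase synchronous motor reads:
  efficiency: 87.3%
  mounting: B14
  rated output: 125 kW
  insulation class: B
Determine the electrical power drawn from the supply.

P_out = 125000 W
P_in = P_out/η = 125000/0.873 = 143184 W = 143 kW

143 kW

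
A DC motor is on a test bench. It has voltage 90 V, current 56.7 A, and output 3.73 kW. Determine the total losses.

1370 W

P_in = V·I = 90×56.7 = 5103 W
P_out = 3730 W
Losses = P_in − P_out = 5103 − 3730 = 1373 W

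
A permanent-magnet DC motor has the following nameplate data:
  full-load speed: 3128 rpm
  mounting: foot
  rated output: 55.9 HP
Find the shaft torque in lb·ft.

P_out = 55.9 × 746 = 41701 W
ω = 2π × 3128/60 = 327.6 rad/s
τ = P_out/ω = 41701/327.6 = 127.3 N·m
In lb·ft: 127.3/1.356 = 93.9 lb·ft

93.9 lb·ft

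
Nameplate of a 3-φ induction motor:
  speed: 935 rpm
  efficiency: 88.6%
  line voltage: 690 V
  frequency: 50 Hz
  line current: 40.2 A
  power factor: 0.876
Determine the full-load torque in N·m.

P_in = √3·V·I·cosφ = 1.732 × 690 × 40.2 × 0.876 = 42085 W
P_out = η·P_in = 0.886 × 42085 = 37287 W
n = 935 rpm
ω = 2π×935/60 = 97.91 rad/s
τ = P_out/ω = 37287/97.91 = 381 N·m

381 N·m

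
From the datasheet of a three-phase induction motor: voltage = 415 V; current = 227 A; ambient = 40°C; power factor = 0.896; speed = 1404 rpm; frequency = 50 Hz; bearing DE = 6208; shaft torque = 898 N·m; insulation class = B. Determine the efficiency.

ω = 2π × 1404/60 = 147 rad/s; P_out = τω = 898 × 147 = 132006 W
P_in = √3·V_L·I_L·cosφ = 1.732 × 415 × 227 × 0.896 = 146194 W
η = P_out / P_in = 132006 / 146194 = 0.903 = 90.3%

90.3 %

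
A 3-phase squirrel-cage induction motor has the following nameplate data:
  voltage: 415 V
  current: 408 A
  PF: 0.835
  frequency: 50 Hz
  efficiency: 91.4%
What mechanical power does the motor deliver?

224 kW

P_in = √3·V·I·cosφ = 1.732 × 415 × 408 × 0.835 = 244874 W
P_out = η·P_in = 0.914 × 244874 = 223815 W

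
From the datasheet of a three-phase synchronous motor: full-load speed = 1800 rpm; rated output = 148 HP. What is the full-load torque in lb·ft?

P_out = 148 × 746 = 110408 W
ω = 2π × 1800/60 = 188.5 rad/s
τ = P_out/ω = 110408/188.5 = 585.7 N·m
In lb·ft: 585.7/1.356 = 432 lb·ft

432 lb·ft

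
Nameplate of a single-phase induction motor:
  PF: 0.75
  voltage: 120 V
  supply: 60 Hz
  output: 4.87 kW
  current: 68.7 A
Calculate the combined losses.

1.31 kW

P_in = V·I·cosφ = 120×68.7×0.75 = 6183 W
P_out = 4870 W
Losses = P_in − P_out = 6183 − 4870 = 1313 W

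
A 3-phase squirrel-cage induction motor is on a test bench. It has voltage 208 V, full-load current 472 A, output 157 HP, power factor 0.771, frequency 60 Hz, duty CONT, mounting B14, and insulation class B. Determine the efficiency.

89.3 %

P_out = 157 × 746 = 117122 W
P_in = √3·V_L·I_L·cosφ = 1.732 × 208 × 472 × 0.771 = 131101 W
η = P_out / P_in = 117122 / 131101 = 0.893 = 89.3%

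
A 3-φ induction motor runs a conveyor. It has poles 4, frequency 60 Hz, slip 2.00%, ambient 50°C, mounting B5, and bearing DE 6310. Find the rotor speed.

1764 rpm

n_s = 120f/p = 120×60/4 = 1800 rpm
n = n_s(1 − s) = 1800 × (1 − 0.02) = 1764 rpm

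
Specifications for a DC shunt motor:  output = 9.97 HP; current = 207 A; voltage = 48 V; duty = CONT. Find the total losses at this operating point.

2500 W

P_in = V·I = 48×207 = 9936 W
P_out = 9.97×746 = 7438 W
Losses = P_in − P_out = 9936 − 7438 = 2498 W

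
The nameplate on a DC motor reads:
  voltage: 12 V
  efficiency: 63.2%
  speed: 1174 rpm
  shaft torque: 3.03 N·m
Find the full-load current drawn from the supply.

ω = 2π×1174/60 = 122.9 rad/s; P_out = τω = 3.03 × 122.9 = 372 W
P_in = P_out / η = 372 / 0.632 = 589 W
I = P_in / V = 589 / 12 = 49.1 A

49.1 A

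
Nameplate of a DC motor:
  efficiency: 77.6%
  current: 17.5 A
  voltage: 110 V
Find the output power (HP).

2 HP

P_in = V·I = 110 × 17.5 = 1925 W
P_out = η·P_in = 0.776 × 1925 = 1494 W
= 1494/746 = 2 HP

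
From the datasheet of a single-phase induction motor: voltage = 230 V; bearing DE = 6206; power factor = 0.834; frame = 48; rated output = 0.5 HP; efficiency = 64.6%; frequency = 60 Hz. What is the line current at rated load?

P_out = 0.5 × 746 = 373 W
P_in = P_out / η = 373 / 0.646 = 577 W
I = P_in / (V·cosφ) = 577 / (230 × 0.834) = 3.01 A

3.01 A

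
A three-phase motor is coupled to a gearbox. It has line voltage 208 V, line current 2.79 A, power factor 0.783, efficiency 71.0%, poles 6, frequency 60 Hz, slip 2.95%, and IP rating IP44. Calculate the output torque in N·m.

P_in = √3·V·I·cosφ = 1.732 × 208 × 2.79 × 0.783 = 787 W
P_out = η·P_in = 0.71 × 787 = 559 W
n_s = 120×60/6 = 1200 rpm; n = 1200×(1−0.0295) = 1165 rpm
ω = 2π×1165/60 = 122 rad/s
τ = P_out/ω = 559/122 = 4.58 N·m

4.58 N·m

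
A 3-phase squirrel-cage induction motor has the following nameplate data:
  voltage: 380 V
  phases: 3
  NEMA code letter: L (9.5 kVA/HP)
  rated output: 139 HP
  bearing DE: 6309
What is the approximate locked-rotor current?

2010 A

S_LR = 9.5 × 139 = 1320.5 kVA
I_LR = S_LR/(√3·V_L) = 1320500/(1.732×380) = 2010 A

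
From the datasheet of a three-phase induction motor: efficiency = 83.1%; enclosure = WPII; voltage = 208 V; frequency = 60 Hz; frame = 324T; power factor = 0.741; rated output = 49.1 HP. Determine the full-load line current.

P_out = 49.1 × 746 = 36629 W
P_in = P_out / η = 36629 / 0.831 = 44078 W
I_L = P_in / (√3·V_L·cosφ) = 44078 / (1.732 × 208 × 0.741) = 165 A

165 A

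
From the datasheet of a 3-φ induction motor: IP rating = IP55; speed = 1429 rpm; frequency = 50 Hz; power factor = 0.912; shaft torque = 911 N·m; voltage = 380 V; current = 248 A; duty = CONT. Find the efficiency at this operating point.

ω = 2π × 1429/60 = 149.6 rad/s; P_out = τω = 911 × 149.6 = 136286 W
P_in = √3·V_L·I_L·cosφ = 1.732 × 380 × 248 × 0.912 = 148860 W
η = P_out / P_in = 136286 / 148860 = 0.916 = 91.6%

91.6 %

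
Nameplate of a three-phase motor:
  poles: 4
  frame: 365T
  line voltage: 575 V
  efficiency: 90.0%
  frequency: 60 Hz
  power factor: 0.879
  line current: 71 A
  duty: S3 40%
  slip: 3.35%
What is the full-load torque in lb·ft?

226 lb·ft

P_in = √3·V·I·cosφ = 1.732 × 575 × 71 × 0.879 = 62153 W
P_out = η·P_in = 0.9 × 62153 = 55938 W
n_s = 120×60/4 = 1800 rpm; n = 1800×(1−0.0335) = 1740 rpm
ω = 2π×1740/60 = 182.2 rad/s
τ = P_out/ω = 55938/182.2 = 307 N·m
In lb·ft: 307/1.356 = 226 lb·ft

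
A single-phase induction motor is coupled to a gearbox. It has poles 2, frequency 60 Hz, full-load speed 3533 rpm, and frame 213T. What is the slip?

1.9 %

n_s = 120f/p = 120×60/2 = 3600 rpm
s = (n_s − n)/n_s = (3600 − 3533)/3600 = 0.0186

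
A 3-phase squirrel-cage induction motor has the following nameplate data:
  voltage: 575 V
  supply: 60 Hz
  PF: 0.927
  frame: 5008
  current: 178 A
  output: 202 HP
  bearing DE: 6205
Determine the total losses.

13600 W

P_in = √3·V·I·cosφ = 1.732×575×178×0.927 = 164329 W
P_out = 202×746 = 150692 W
Losses = P_in − P_out = 164329 − 150692 = 13637 W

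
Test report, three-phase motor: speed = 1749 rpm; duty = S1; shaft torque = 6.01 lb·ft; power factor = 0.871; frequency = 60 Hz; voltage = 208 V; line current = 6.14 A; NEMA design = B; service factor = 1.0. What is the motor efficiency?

τ = 6.01 lb·ft × 1.356 = 8.15 N·m
ω = 2π × 1749/60 = 183.2 rad/s; P_out = τω = 8.15 × 183.2 = 1493 W
P_in = √3·V_L·I_L·cosφ = 1.732 × 208 × 6.14 × 0.871 = 1927 W
η = P_out / P_in = 1493 / 1927 = 0.775 = 77.5%

77.5 %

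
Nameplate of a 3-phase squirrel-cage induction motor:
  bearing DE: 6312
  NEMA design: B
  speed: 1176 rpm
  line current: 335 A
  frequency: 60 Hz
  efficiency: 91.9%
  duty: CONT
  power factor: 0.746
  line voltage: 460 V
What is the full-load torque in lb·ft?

P_in = √3·V·I·cosφ = 1.732 × 460 × 335 × 0.746 = 199108 W
P_out = η·P_in = 0.919 × 199108 = 182980 W
n = 1176 rpm
ω = 2π×1176/60 = 123.2 rad/s
τ = P_out/ω = 182980/123.2 = 1485 N·m
In lb·ft: 1485/1.356 = 1100 lb·ft

1100 lb·ft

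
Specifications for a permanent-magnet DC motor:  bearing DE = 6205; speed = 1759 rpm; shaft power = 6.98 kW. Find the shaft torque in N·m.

ω = 2π × 1759/60 = 184.2 rad/s
τ = P/ω = 6980/184.2 = 37.9 N·m

37.9 N·m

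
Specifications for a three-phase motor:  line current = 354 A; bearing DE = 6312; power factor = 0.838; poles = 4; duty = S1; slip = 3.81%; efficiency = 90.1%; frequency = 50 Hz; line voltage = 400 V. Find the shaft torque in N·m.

1230 N·m

P_in = √3·V·I·cosφ = 1.732 × 400 × 354 × 0.838 = 205521 W
P_out = η·P_in = 0.901 × 205521 = 185174 W
n_s = 120×50/4 = 1500 rpm; n = 1500×(1−0.0381) = 1443 rpm
ω = 2π×1443/60 = 151.1 rad/s
τ = P_out/ω = 185174/151.1 = 1230 N·m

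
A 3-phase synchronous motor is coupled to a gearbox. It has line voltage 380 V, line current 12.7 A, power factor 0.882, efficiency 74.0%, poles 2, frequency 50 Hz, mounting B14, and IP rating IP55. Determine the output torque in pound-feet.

12.8 lb·ft

P_in = √3·V·I·cosφ = 1.732 × 380 × 12.7 × 0.882 = 7372 W
P_out = η·P_in = 0.74 × 7372 = 5455 W
n = n_s = 120×50/2 = 3000 rpm (synchronous)
ω = 2π×3000/60 = 314.2 rad/s
τ = P_out/ω = 5455/314.2 = 17.36 N·m
In lb·ft: 17.36/1.356 = 12.8 lb·ft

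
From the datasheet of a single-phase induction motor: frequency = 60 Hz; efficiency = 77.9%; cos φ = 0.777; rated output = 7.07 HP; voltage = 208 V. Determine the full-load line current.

P_out = 7.07 × 746 = 5274 W
P_in = P_out / η = 5274 / 0.779 = 6770 W
I = P_in / (V·cosφ) = 6770 / (208 × 0.777) = 41.9 A

41.9 A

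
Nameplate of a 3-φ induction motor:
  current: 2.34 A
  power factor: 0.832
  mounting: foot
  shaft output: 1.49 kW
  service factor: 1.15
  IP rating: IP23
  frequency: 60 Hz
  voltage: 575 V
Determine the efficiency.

P_out = 1.49 kW = 1490 W
P_in = √3·V_L·I_L·cosφ = 1.732 × 575 × 2.34 × 0.832 = 1939 W
η = P_out / P_in = 1490 / 1939 = 0.768 = 76.8%

76.8 %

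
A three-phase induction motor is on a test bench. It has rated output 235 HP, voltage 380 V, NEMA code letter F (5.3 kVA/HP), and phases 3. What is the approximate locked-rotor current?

1890 A

S_LR = 5.3 × 235 = 1245.5 kVA
I_LR = S_LR/(√3·V_L) = 1245500/(1.732×380) = 1890 A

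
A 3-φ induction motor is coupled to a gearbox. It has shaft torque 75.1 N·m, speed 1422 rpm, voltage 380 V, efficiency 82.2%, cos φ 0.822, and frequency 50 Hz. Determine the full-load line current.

25.1 A

ω = 2π×1422/60 = 148.9 rad/s; P_out = τω = 75.1 × 148.9 = 11182 W
P_in = P_out / η = 11182 / 0.822 = 13603 W
I_L = P_in / (√3·V_L·cosφ) = 13603 / (1.732 × 380 × 0.822) = 25.1 A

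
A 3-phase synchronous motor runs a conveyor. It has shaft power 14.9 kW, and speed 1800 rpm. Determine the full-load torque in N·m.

79 N·m

ω = 2π × 1800/60 = 188.5 rad/s
τ = P/ω = 14900/188.5 = 79 N·m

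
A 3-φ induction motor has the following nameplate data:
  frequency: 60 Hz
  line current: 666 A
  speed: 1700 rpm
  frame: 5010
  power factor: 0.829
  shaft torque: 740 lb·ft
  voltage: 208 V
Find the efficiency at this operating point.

τ = 740 lb·ft × 1.356 = 1003 N·m
ω = 2π × 1700/60 = 178 rad/s; P_out = τω = 1003 × 178 = 178534 W
P_in = √3·V_L·I_L·cosφ = 1.732 × 208 × 666 × 0.829 = 198902 W
η = P_out / P_in = 178534 / 198902 = 0.898 = 89.8%

89.8 %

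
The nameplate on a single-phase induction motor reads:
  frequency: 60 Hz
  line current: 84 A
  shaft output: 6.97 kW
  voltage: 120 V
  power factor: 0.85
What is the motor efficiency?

81.3 %

P_out = 6.97 kW = 6970 W
P_in = V·I·cosφ = 120 × 84 × 0.85 = 8568 W
η = P_out / P_in = 6970 / 8568 = 0.813 = 81.3%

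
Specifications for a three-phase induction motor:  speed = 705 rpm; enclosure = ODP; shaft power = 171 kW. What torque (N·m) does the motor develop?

2320 N·m

ω = 2π × 705/60 = 73.83 rad/s
τ = P/ω = 171000/73.83 = 2320 N·m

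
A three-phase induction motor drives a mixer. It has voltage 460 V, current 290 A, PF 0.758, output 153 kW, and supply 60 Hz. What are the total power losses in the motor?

P_in = √3·V·I·cosφ = 1.732×460×290×0.758 = 175135 W
P_out = 153000 W
Losses = P_in − P_out = 175135 − 153000 = 22135 W

22.1 kW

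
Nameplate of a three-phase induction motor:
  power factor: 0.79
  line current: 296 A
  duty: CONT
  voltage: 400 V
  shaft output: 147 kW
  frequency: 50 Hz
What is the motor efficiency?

90.7 %

P_out = 147 kW = 147000 W
P_in = √3·V_L·I_L·cosφ = 1.732 × 400 × 296 × 0.79 = 162004 W
η = P_out / P_in = 147000 / 162004 = 0.907 = 90.7%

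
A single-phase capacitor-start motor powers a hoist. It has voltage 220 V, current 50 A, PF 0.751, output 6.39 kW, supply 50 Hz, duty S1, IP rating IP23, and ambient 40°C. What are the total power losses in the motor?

P_in = V·I·cosφ = 220×50×0.751 = 8261 W
P_out = 6390 W
Losses = P_in − P_out = 8261 − 6390 = 1871 W

1870 W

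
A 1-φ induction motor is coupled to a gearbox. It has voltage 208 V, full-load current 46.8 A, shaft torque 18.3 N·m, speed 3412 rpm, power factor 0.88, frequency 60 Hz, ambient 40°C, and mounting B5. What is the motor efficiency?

ω = 2π × 3412/60 = 357.3 rad/s; P_out = τω = 18.3 × 357.3 = 6539 W
P_in = V·I·cosφ = 208 × 46.8 × 0.88 = 8566 W
η = P_out / P_in = 6539 / 8566 = 0.763 = 76.3%

76.3 %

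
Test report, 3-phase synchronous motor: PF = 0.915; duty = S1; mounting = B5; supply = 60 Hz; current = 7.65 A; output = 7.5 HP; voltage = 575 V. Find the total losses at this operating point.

1380 W

P_in = √3·V·I·cosφ = 1.732×575×7.65×0.915 = 6971 W
P_out = 7.5×746 = 5595 W
Losses = P_in − P_out = 6971 − 5595 = 1376 W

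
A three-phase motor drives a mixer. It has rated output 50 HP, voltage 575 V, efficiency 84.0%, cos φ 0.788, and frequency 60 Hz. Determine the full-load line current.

P_out = 50 × 746 = 37300 W
P_in = P_out / η = 37300 / 0.840 = 44405 W
I_L = P_in / (√3·V_L·cosφ) = 44405 / (1.732 × 575 × 0.788) = 56.6 A

56.6 A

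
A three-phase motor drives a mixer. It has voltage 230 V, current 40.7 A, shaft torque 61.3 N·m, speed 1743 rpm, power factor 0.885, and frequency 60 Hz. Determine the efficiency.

78.0 %

ω = 2π × 1743/60 = 182.5 rad/s; P_out = τω = 61.3 × 182.5 = 11187 W
P_in = √3·V_L·I_L·cosφ = 1.732 × 230 × 40.7 × 0.885 = 14349 W
η = P_out / P_in = 11187 / 14349 = 0.780 = 78.0%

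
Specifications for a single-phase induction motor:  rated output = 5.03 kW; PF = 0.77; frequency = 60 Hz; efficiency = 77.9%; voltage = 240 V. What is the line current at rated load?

P_out = 5.03 kW = 5030 W
P_in = P_out / η = 5030 / 0.779 = 6457 W
I = P_in / (V·cosφ) = 6457 / (240 × 0.77) = 34.9 A

34.9 A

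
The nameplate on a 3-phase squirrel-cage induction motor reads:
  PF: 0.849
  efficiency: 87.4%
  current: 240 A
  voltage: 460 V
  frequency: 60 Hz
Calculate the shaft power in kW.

142 kW

P_in = √3·V·I·cosφ = 1.732 × 460 × 240 × 0.849 = 162340 W
P_out = η·P_in = 0.874 × 162340 = 141885 W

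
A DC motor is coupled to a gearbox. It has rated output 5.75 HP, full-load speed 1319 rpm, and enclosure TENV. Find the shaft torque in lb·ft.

22.9 lb·ft

P_out = 5.75 × 746 = 4290 W
ω = 2π × 1319/60 = 138.1 rad/s
τ = P_out/ω = 4290/138.1 = 31.06 N·m
In lb·ft: 31.06/1.356 = 22.9 lb·ft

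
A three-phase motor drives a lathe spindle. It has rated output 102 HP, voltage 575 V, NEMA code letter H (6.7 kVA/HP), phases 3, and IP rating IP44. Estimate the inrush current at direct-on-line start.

686 A

S_LR = 6.7 × 102 = 683.4 kVA
I_LR = S_LR/(√3·V_L) = 683400/(1.732×575) = 686 A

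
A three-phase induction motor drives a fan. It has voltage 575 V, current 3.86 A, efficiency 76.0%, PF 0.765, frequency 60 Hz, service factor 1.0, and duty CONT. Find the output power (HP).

3 HP

P_in = √3·V·I·cosφ = 1.732 × 575 × 3.86 × 0.765 = 2941 W
P_out = η·P_in = 0.76 × 2941 = 2235 W
= 2235/746 = 3 HP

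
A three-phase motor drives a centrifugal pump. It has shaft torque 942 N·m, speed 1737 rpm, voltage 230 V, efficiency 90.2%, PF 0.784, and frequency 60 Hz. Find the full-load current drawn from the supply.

608 A

ω = 2π×1737/60 = 181.9 rad/s; P_out = τω = 942 × 181.9 = 171350 W
P_in = P_out / η = 171350 / 0.902 = 189967 W
I_L = P_in / (√3·V_L·cosφ) = 189967 / (1.732 × 230 × 0.784) = 608 A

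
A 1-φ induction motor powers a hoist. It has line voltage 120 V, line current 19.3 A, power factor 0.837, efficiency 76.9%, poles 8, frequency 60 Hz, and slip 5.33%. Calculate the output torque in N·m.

P_in = V·I·cosφ = 120 × 19.3 × 0.837 = 1938 W
P_out = η·P_in = 0.769 × 1938 = 1490 W
n_s = 120×60/8 = 900 rpm; n = 900×(1−0.0533) = 852 rpm
ω = 2π×852/60 = 89.22 rad/s
τ = P_out/ω = 1490/89.22 = 16.7 N·m

16.7 N·m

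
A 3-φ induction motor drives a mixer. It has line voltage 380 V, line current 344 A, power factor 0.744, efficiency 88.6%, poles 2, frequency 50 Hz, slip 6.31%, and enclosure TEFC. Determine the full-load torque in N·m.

507 N·m

P_in = √3·V·I·cosφ = 1.732 × 380 × 344 × 0.744 = 168447 W
P_out = η·P_in = 0.886 × 168447 = 149244 W
n_s = 120×50/2 = 3000 rpm; n = 3000×(1−0.0631) = 2811 rpm
ω = 2π×2811/60 = 294.4 rad/s
τ = P_out/ω = 149244/294.4 = 507 N·m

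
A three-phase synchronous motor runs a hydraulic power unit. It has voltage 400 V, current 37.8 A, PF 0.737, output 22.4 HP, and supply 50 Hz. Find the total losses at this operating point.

P_in = √3·V·I·cosφ = 1.732×400×37.8×0.737 = 19300 W
P_out = 22.4×746 = 16710 W
Losses = P_in − P_out = 19300 − 16710 = 2590 W

2590 W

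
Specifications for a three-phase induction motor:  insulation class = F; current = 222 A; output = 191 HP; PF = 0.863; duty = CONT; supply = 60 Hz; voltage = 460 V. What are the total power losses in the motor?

P_in = √3·V·I·cosφ = 1.732×460×222×0.863 = 152640 W
P_out = 191×746 = 142486 W
Losses = P_in − P_out = 152640 − 142486 = 10154 W

10.2 kW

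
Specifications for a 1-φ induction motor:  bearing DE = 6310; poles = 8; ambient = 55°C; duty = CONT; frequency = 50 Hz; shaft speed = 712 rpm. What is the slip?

5.07 %

n_s = 120f/p = 120×50/8 = 750 rpm
s = (n_s − n)/n_s = (750 − 712)/750 = 0.0507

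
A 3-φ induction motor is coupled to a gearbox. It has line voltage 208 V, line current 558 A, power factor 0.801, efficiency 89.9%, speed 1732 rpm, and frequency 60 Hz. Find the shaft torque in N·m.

798 N·m

P_in = √3·V·I·cosφ = 1.732 × 208 × 558 × 0.801 = 161019 W
P_out = η·P_in = 0.899 × 161019 = 144756 W
n = 1732 rpm
ω = 2π×1732/60 = 181.4 rad/s
τ = P_out/ω = 144756/181.4 = 798 N·m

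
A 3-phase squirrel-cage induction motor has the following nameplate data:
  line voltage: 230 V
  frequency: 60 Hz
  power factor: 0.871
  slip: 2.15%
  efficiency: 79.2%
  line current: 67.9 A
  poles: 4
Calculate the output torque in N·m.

101 N·m

P_in = √3·V·I·cosφ = 1.732 × 230 × 67.9 × 0.871 = 23559 W
P_out = η·P_in = 0.792 × 23559 = 18659 W
n_s = 120×60/4 = 1800 rpm; n = 1800×(1−0.0215) = 1761 rpm
ω = 2π×1761/60 = 184.4 rad/s
τ = P_out/ω = 18659/184.4 = 101 N·m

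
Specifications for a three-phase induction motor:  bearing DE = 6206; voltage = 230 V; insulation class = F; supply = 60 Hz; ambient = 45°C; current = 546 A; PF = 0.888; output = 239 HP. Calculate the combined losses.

P_in = √3·V·I·cosφ = 1.732×230×546×0.888 = 193144 W
P_out = 239×746 = 178294 W
Losses = P_in − P_out = 193144 − 178294 = 14850 W

14.9 kW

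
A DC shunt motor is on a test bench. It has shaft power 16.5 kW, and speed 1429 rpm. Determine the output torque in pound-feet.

ω = 2π × 1429/60 = 149.6 rad/s
τ = P/ω = 16500/149.6 = 110.3 N·m
In lb·ft: 110.3/1.356 = 81.3 lb·ft

81.3 lb·ft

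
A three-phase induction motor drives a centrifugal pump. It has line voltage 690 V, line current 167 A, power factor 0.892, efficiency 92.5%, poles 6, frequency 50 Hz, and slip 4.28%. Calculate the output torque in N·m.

1640 N·m

P_in = √3·V·I·cosφ = 1.732 × 690 × 167 × 0.892 = 178024 W
P_out = η·P_in = 0.925 × 178024 = 164672 W
n_s = 120×50/6 = 1000 rpm; n = 1000×(1−0.0428) = 957 rpm
ω = 2π×957/60 = 100.2 rad/s
τ = P_out/ω = 164672/100.2 = 1640 N·m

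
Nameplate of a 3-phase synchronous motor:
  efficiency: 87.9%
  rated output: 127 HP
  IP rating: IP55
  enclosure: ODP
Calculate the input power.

108 kW

P_out = 127 × 746 = 94742 W
P_in = P_out/η = 94742/0.879 = 107784 W = 108 kW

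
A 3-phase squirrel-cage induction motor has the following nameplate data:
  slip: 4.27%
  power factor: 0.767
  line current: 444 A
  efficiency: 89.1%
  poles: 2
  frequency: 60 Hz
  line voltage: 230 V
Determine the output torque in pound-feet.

247 lb·ft

P_in = √3·V·I·cosφ = 1.732 × 230 × 444 × 0.767 = 135661 W
P_out = η·P_in = 0.891 × 135661 = 120874 W
n_s = 120×60/2 = 3600 rpm; n = 3600×(1−0.0427) = 3446 rpm
ω = 2π×3446/60 = 360.9 rad/s
τ = P_out/ω = 120874/360.9 = 334.9 N·m
In lb·ft: 334.9/1.356 = 247 lb·ft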